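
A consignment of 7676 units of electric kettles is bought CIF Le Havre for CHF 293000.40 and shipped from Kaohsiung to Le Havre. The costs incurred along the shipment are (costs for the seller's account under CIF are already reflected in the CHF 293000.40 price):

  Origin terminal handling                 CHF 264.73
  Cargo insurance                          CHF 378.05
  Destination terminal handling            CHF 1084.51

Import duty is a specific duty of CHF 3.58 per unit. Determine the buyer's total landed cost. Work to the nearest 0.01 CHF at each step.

Total landed cost: CHF 321564.99

CIF: the seller pays costs through ocean freight and marine insurance to the destination port.
Already in the invoice (seller's account under CIF): origin terminal, insurance — exclude.
The CIF price already equals the CIF value: 293000.40
Import duty = 7676 × 3.58 = 27480.08
Buyer bears: destination terminal 1084.51 + duty 27480.08 = 28564.59
Landed cost = invoice 293000.40 + 28564.59 = 321564.99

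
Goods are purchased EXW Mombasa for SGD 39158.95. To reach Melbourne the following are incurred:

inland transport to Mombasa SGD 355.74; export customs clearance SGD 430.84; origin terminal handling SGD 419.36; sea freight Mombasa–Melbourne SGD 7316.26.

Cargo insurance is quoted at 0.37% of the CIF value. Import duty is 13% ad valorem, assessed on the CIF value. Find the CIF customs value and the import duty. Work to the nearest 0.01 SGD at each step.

CIF value: SGD 47858.23; import duty: SGD 6221.57

Let C be the CIF value. C = EXW price + pre-shipment costs + freight + 0.37% × C
C − 0.37% × C = 39158.95 + 355.74 + 430.84 + 419.36 + 7316.26
0.9963 × C = 47681.15
C = 47681.15 / 0.9963 = 47858.23
Insurance premium = 0.37% × 47858.23 = 177.08
Import duty = 47858.23 × 13% = 6221.57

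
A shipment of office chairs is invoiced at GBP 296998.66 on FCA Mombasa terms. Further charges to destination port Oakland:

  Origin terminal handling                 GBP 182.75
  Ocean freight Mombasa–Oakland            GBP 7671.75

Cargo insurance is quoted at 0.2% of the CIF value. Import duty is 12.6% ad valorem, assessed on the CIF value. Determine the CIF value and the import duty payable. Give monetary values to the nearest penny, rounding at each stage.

CIF value: GBP 305464.09; import duty: GBP 38488.48

Let C be the CIF value. C = FCA price + pre-shipment costs + freight + 0.2% × C
C − 0.2% × C = 296998.66 + 182.75 + 7671.75
0.998 × C = 304853.16
C = 304853.16 / 0.998 = 305464.09
Insurance premium = 0.2% × 305464.09 = 610.93
Import duty = 305464.09 × 12.6% = 38488.48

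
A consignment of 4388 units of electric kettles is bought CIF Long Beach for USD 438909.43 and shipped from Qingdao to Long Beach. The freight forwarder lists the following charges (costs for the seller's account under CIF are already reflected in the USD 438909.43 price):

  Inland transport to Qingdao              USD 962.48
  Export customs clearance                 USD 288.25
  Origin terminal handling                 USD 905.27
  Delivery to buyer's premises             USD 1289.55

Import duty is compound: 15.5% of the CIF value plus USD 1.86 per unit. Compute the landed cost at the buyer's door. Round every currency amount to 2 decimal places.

CIF: the seller pays costs through ocean freight and marine insurance to the destination port.
Already in the invoice (seller's account under CIF): inland to port, export clearance, origin terminal — exclude.
The CIF price already equals the CIF value: 438909.43
Ad valorem component: 438909.43 × 15.5% = 68030.96
Specific component: 4388 × 1.86 = 8161.68
Import duty = 68030.96 + 8161.68 = 76192.64
Buyer bears: delivery 1289.55 + duty 76192.64 = 77482.19
Landed cost = invoice 438909.43 + 77482.19 = 516391.62

Total landed cost: USD 516391.62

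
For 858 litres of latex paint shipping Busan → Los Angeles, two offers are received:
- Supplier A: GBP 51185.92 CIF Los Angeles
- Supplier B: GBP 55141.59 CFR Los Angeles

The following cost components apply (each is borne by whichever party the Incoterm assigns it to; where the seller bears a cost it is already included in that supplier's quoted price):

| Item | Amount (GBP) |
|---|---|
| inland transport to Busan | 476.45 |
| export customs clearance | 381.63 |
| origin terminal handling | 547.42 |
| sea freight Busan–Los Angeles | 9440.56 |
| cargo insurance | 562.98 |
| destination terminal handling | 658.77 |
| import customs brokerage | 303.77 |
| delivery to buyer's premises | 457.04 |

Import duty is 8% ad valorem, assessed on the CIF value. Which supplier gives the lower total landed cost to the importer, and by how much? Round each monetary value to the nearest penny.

Supplier A (CIF):
The CIF price already equals the CIF value: 51185.92
Import duty = 51185.92 × 8% = 4094.87
Buyer bears (A): 658.77 + 303.77 + 457.04 = 1419.58
Landed cost (A) = invoice 51185.92 + 1419.58 + duty 4094.87 = 56700.37
Supplier B (CFR):
CIF value = CFR price + insurance = 55141.59 + 562.98 = 55704.57
Import duty = 55704.57 × 8% = 4456.37
Buyer bears (B): 562.98 + 658.77 + 303.77 + 457.04 = 1982.56
Landed cost (B) = invoice 55141.59 + 1982.56 + duty 4456.37 = 61580.52
Difference = |56700.37 − 61580.52| = 4880.15

Supplier A is cheaper by GBP 4880.15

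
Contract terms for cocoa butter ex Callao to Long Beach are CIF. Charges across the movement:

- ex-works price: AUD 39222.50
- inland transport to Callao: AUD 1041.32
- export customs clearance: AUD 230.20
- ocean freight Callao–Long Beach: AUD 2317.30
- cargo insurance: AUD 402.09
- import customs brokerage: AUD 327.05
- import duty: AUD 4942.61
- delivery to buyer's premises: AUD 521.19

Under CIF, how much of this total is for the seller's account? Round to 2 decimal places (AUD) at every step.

CIF: the seller pays costs through ocean freight and marine insurance to the destination port.
Seller's account: goods 39222.50 + inland to port 1041.32 + export clearance 230.20 + freight 2317.30 + insurance 402.09 = 43213.41
Buyer's account: brokerage 327.05 + duty 4942.61 + delivery 521.19 = 5790.85

Seller's account: AUD 43213.41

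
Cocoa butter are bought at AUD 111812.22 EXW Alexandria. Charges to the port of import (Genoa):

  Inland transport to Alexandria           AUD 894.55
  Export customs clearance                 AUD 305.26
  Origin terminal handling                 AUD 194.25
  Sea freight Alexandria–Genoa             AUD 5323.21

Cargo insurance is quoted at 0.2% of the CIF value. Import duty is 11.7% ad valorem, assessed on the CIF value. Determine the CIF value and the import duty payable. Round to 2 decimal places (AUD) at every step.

CIF value: AUD 118767.02; import duty: AUD 13895.74

Let C be the CIF value. C = EXW price + pre-shipment costs + freight + 0.2% × C
C − 0.2% × C = 111812.22 + 894.55 + 305.26 + 194.25 + 5323.21
0.998 × C = 118529.49
C = 118529.49 / 0.998 = 118767.02
Insurance premium = 0.2% × 118767.02 = 237.53
Import duty = 118767.02 × 11.7% = 13895.74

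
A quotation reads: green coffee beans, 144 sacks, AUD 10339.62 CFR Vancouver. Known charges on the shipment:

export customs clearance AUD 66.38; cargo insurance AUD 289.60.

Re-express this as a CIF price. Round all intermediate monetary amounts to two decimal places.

Not relevant to the conversion: export clearance — on the seller under both CFR and CIF; already in the CFR price and stays in the CIF price.
From CFR to CIF, the seller additionally bears: insurance.
CIF price = 10339.62 + 289.60 = 10629.22

CIF price: AUD 10629.22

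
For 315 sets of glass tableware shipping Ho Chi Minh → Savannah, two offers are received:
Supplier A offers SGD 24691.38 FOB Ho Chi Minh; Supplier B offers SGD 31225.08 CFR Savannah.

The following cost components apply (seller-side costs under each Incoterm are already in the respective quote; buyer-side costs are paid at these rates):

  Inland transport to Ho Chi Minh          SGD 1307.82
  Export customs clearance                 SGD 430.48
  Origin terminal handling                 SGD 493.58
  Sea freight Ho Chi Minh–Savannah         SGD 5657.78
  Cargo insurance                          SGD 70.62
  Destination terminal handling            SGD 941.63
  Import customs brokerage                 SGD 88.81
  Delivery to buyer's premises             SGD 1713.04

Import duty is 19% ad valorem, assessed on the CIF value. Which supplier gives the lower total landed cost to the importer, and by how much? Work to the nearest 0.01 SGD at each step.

Supplier A is cheaper by SGD 1042.34

Supplier A (FOB):
CIF value = FOB price + freight + insurance = 24691.38 + 5657.78 + 70.62 = 30419.78
Import duty = 30419.78 × 19% = 5779.76
Buyer bears (A): 5657.78 + 70.62 + 941.63 + 88.81 + 1713.04 = 8471.88
Landed cost (A) = invoice 24691.38 + 8471.88 + duty 5779.76 = 38943.02
Supplier B (CFR):
CIF value = CFR price + insurance = 31225.08 + 70.62 = 31295.70
Import duty = 31295.70 × 19% = 5946.18
Buyer bears (B): 70.62 + 941.63 + 88.81 + 1713.04 = 2814.10
Landed cost (B) = invoice 31225.08 + 2814.10 + duty 5946.18 = 39985.36
Difference = |38943.02 − 39985.36| = 1042.34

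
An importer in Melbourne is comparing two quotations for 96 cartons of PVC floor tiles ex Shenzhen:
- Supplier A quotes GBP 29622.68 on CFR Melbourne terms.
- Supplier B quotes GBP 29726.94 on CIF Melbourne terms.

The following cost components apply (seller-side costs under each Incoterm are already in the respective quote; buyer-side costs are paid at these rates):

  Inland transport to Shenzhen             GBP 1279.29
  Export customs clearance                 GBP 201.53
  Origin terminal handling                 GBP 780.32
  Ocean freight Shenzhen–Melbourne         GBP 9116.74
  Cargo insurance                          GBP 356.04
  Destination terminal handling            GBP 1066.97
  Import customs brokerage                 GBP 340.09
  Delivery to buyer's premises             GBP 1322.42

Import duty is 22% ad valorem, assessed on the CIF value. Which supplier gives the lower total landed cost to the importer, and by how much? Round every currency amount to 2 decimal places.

Supplier B is cheaper by GBP 307.17

Supplier A (CFR):
CIF value = CFR price + insurance = 29622.68 + 356.04 = 29978.72
Import duty = 29978.72 × 22% = 6595.32
Buyer bears (A): 356.04 + 1066.97 + 340.09 + 1322.42 = 3085.52
Landed cost (A) = invoice 29622.68 + 3085.52 + duty 6595.32 = 39303.52
Supplier B (CIF):
The CIF price already equals the CIF value: 29726.94
Import duty = 29726.94 × 22% = 6539.93
Buyer bears (B): 1066.97 + 340.09 + 1322.42 = 2729.48
Landed cost (B) = invoice 29726.94 + 2729.48 + duty 6539.93 = 38996.35
Difference = |39303.52 − 38996.35| = 307.17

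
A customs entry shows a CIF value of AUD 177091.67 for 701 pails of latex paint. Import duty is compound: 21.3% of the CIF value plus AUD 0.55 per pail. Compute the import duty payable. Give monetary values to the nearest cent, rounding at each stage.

Ad valorem component: 177091.67 × 21.3% = 37720.53
Specific component: 701 × 0.55 = 385.55
Import duty = 37720.53 + 385.55 = 38106.08

Import duty: AUD 38106.08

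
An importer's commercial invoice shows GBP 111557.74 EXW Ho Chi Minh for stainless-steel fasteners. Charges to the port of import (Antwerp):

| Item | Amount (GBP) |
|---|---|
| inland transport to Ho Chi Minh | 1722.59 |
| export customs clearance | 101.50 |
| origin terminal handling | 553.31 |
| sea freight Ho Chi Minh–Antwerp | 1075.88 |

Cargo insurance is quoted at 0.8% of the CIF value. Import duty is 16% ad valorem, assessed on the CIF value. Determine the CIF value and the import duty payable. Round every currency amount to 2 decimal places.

CIF value: GBP 115938.53; import duty: GBP 18550.16

Let C be the CIF value. C = EXW price + pre-shipment costs + freight + 0.8% × C
C − 0.8% × C = 111557.74 + 1722.59 + 101.50 + 553.31 + 1075.88
0.992 × C = 115011.02
C = 115011.02 / 0.992 = 115938.53
Insurance premium = 0.8% × 115938.53 = 927.51
Import duty = 115938.53 × 16% = 18550.16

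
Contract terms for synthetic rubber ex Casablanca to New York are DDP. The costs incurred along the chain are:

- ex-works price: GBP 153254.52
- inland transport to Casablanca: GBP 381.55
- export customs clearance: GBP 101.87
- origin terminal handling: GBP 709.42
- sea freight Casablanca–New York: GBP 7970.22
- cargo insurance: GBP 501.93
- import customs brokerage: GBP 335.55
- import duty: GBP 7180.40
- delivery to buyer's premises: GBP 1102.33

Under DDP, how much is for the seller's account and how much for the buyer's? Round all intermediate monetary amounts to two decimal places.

Seller: GBP 171537.79; buyer: GBP 0.00

DDP: the seller bears all costs including import duty.
Seller's account: goods 153254.52 + inland to port 381.55 + export clearance 101.87 + origin terminal 709.42 + freight 7970.22 + insurance 501.93 + brokerage 335.55 + duty 7180.40 + delivery 1102.33 = 171537.79
Buyer's account: 0.00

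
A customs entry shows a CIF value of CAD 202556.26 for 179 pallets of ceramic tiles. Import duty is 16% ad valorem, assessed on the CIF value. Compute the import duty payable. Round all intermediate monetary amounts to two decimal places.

Import duty = 202556.26 × 16% = 32409.00

Import duty: CAD 32409.00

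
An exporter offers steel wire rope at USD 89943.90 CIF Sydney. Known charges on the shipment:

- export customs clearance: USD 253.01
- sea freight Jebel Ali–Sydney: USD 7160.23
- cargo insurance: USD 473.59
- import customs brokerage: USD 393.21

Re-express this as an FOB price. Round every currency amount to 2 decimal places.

FOB price: USD 82310.08

Not relevant to the conversion: export clearance — on the seller under both CIF and FOB; already in the CIF price and stays in the FOB price. brokerage — on the buyer under both terms; not part of either seller's price.
From CIF to FOB, the seller no longer bears: freight, insurance.
FOB price = 89943.90 − 7160.23 − 473.59 = 82310.08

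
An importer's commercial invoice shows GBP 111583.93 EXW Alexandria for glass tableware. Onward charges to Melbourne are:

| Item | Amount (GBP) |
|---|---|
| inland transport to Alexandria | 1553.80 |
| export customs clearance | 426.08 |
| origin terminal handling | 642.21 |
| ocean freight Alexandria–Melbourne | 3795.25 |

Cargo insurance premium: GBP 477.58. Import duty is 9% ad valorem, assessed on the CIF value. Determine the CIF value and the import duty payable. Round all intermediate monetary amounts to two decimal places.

CIF = EXW price + pre-shipment costs + freight + insurance
CIF = 111583.93 + 1553.80 + 426.08 + 642.21 + 3795.25 + 477.58 = 118478.85
Import duty = 118478.85 × 9% = 10663.10

CIF value: GBP 118478.85; import duty: GBP 10663.10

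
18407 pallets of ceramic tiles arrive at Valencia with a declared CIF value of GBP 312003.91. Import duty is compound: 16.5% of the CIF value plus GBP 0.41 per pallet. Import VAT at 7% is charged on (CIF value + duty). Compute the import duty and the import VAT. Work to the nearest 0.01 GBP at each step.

Ad valorem component: 312003.91 × 16.5% = 51480.65
Specific component: 18407 × 0.41 = 7546.87
Import duty = 51480.65 + 7546.87 = 59027.52
VAT base = CIF + duty = 312003.91 + 59027.52 = 371031.43
Import VAT = 371031.43 × 7% = 25972.20

Import duty: GBP 59027.52; import VAT: GBP 25972.20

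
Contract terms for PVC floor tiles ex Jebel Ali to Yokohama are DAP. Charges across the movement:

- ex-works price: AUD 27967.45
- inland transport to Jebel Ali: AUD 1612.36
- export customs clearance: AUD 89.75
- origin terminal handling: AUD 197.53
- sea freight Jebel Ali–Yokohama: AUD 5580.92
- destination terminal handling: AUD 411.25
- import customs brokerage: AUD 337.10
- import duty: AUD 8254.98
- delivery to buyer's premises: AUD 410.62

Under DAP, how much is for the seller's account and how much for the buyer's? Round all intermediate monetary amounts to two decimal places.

Seller: AUD 36269.88; buyer: AUD 8592.08

DAP: the seller bears all costs to the named destination except import duty and clearance.
Seller's account: goods 27967.45 + inland to port 1612.36 + export clearance 89.75 + origin terminal 197.53 + freight 5580.92 + destination terminal 411.25 + delivery 410.62 = 36269.88
Buyer's account: brokerage 337.10 + duty 8254.98 = 8592.08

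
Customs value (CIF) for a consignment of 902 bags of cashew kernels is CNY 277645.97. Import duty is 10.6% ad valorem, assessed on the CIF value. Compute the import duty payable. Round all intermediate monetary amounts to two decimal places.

Import duty = 277645.97 × 10.6% = 29430.47

Import duty: CNY 29430.47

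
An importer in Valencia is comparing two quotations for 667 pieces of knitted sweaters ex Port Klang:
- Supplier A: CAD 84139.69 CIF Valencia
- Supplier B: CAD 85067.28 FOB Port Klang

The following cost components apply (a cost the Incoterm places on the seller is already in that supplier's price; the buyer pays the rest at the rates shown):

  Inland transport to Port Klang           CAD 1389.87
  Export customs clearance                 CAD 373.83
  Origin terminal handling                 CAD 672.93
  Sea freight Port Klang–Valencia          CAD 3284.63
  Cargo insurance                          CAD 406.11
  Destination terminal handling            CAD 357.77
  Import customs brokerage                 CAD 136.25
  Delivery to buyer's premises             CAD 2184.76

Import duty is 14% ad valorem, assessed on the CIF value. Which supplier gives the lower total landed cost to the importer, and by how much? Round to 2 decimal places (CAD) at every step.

Supplier A is cheaper by CAD 5264.89

Supplier A (CIF):
The CIF price already equals the CIF value: 84139.69
Import duty = 84139.69 × 14% = 11779.56
Buyer bears (A): 357.77 + 136.25 + 2184.76 = 2678.78
Landed cost (A) = invoice 84139.69 + 2678.78 + duty 11779.56 = 98598.03
Supplier B (FOB):
CIF value = FOB price + freight + insurance = 85067.28 + 3284.63 + 406.11 = 88758.02
Import duty = 88758.02 × 14% = 12426.12
Buyer bears (B): 3284.63 + 406.11 + 357.77 + 136.25 + 2184.76 = 6369.52
Landed cost (B) = invoice 85067.28 + 6369.52 + duty 12426.12 = 103862.92
Difference = |98598.03 − 103862.92| = 5264.89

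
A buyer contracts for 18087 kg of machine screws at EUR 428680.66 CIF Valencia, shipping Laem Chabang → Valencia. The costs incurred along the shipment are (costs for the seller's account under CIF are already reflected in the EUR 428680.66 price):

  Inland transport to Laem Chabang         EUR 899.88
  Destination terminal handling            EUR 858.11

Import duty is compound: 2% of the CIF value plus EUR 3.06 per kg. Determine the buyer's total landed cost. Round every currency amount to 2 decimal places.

CIF: the seller pays costs through ocean freight and marine insurance to the destination port.
Already in the invoice (seller's account under CIF): inland to port — exclude.
The CIF price already equals the CIF value: 428680.66
Ad valorem component: 428680.66 × 2% = 8573.61
Specific component: 18087 × 3.06 = 55346.22
Import duty = 8573.61 + 55346.22 = 63919.83
Buyer bears: destination terminal 858.11 + duty 63919.83 = 64777.94
Landed cost = invoice 428680.66 + 64777.94 = 493458.60

Total landed cost: EUR 493458.60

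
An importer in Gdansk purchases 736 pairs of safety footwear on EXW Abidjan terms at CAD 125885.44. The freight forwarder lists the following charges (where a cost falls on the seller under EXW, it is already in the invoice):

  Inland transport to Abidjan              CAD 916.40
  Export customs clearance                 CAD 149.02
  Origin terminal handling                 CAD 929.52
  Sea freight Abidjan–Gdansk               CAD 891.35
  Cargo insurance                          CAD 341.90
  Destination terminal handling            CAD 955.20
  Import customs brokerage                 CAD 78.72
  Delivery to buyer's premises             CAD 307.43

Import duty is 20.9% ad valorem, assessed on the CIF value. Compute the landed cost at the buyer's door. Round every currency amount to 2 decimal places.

Total landed cost: CAD 157439.73

EXW: the seller makes goods available at their premises; the buyer bears all onward costs.
CIF value = EXW price + inland to port + export clearance + origin terminal + freight + insurance = 125885.44 + 916.40 + 149.02 + 929.52 + 891.35 + 341.90 = 129113.63
Import duty = 129113.63 × 20.9% = 26984.75
Buyer bears: inland to port 916.40 + export clearance 149.02 + origin terminal 929.52 + freight 891.35 + insurance 341.90 + destination terminal 955.20 + brokerage 78.72 + delivery 307.43 + duty 26984.75 = 31554.29
Landed cost = invoice 125885.44 + 31554.29 = 157439.73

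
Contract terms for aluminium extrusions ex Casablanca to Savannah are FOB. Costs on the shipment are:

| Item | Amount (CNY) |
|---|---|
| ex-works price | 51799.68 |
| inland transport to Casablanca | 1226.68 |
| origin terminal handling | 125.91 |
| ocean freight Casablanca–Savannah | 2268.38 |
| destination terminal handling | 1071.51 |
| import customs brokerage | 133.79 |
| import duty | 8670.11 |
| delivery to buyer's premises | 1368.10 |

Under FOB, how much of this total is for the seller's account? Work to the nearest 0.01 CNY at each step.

FOB: the seller bears costs until goods are on board at the origin port; the buyer bears freight, insurance and all costs thereafter.
Seller's account: goods 51799.68 + inland to port 1226.68 + origin terminal 125.91 = 53152.27
Buyer's account: freight 2268.38 + destination terminal 1071.51 + brokerage 133.79 + duty 8670.11 + delivery 1368.10 = 13511.89

Seller's account: CNY 53152.27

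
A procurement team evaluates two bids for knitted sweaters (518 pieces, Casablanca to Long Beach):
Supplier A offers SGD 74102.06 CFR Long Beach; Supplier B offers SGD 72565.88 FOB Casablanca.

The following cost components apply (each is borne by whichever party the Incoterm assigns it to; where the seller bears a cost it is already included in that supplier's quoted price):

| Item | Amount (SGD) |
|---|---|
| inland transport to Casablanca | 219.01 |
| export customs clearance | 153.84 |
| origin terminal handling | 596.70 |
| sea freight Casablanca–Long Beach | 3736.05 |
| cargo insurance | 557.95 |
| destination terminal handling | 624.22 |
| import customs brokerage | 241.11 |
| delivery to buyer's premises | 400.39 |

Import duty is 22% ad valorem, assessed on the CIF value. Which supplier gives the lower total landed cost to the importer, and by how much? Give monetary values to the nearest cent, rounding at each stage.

Supplier A (CFR):
CIF value = CFR price + insurance = 74102.06 + 557.95 = 74660.01
Import duty = 74660.01 × 22% = 16425.20
Buyer bears (A): 557.95 + 624.22 + 241.11 + 400.39 = 1823.67
Landed cost (A) = invoice 74102.06 + 1823.67 + duty 16425.20 = 92350.93
Supplier B (FOB):
CIF value = FOB price + freight + insurance = 72565.88 + 3736.05 + 557.95 = 76859.88
Import duty = 76859.88 × 22% = 16909.17
Buyer bears (B): 3736.05 + 557.95 + 624.22 + 241.11 + 400.39 = 5559.72
Landed cost (B) = invoice 72565.88 + 5559.72 + duty 16909.17 = 95034.77
Difference = |92350.93 − 95034.77| = 2683.84

Supplier A is cheaper by SGD 2683.84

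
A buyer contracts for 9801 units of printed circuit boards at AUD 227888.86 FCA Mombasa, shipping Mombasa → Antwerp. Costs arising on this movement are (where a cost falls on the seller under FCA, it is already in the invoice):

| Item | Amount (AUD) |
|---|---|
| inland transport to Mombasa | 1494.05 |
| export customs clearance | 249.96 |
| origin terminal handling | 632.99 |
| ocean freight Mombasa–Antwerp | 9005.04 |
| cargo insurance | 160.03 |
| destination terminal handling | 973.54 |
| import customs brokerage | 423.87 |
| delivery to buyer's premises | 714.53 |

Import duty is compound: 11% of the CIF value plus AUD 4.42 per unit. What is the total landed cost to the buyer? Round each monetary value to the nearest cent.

Total landed cost: AUD 309264.84

FCA: the seller delivers export-cleared goods to the carrier; the buyer bears costs from that point.
Already in the invoice (seller's account under FCA): inland to port, export clearance — exclude.
CIF value = FCA price + origin terminal + freight + insurance = 227888.86 + 632.99 + 9005.04 + 160.03 = 237686.92
Ad valorem component: 237686.92 × 11% = 26145.56
Specific component: 9801 × 4.42 = 43320.42
Import duty = 26145.56 + 43320.42 = 69465.98
Buyer bears: origin terminal 632.99 + freight 9005.04 + insurance 160.03 + destination terminal 973.54 + brokerage 423.87 + delivery 714.53 + duty 69465.98 = 81375.98
Landed cost = invoice 227888.86 + 81375.98 = 309264.84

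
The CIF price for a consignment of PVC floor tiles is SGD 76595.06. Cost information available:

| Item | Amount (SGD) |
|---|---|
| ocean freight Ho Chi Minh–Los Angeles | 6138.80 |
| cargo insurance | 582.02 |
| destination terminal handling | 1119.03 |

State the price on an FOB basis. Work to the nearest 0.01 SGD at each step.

FOB price: SGD 69874.24

Not relevant to the conversion: destination terminal — on the buyer under both terms; not part of either seller's price.
From CIF to FOB, the seller no longer bears: freight, insurance.
FOB price = 76595.06 − 6138.80 − 582.02 = 69874.24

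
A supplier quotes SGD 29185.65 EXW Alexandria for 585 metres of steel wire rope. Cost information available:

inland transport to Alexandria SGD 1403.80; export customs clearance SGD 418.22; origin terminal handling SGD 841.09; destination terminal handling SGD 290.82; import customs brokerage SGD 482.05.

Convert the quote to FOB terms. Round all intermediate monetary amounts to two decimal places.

Not relevant to the conversion: destination terminal, brokerage — on the buyer under both terms; not part of either seller's price.
From EXW to FOB, the seller additionally bears: inland to port, export clearance, origin terminal.
FOB price = 29185.65 + 1403.80 + 418.22 + 841.09 = 31848.76

FOB price: SGD 31848.76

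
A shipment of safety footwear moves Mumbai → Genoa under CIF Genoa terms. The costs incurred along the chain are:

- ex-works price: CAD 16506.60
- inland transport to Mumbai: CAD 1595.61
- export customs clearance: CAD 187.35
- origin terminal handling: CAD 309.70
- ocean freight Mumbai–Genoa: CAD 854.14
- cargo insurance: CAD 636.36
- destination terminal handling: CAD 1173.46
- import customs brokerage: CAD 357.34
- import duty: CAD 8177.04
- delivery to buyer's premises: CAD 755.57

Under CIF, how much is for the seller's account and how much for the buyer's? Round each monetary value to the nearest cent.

CIF: the seller pays costs through ocean freight and marine insurance to the destination port.
Seller's account: goods 16506.60 + inland to port 1595.61 + export clearance 187.35 + origin terminal 309.70 + freight 854.14 + insurance 636.36 = 20089.76
Buyer's account: destination terminal 1173.46 + brokerage 357.34 + duty 8177.04 + delivery 755.57 = 10463.41

Seller: CAD 20089.76; buyer: CAD 10463.41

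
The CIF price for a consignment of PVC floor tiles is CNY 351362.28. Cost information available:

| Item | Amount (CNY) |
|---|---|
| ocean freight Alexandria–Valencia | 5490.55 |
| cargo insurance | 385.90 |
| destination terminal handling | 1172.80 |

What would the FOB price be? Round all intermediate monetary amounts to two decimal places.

FOB price: CNY 345485.83

Not relevant to the conversion: destination terminal — on the buyer under both terms; not part of either seller's price.
From CIF to FOB, the seller no longer bears: freight, insurance.
FOB price = 351362.28 − 5490.55 − 385.90 = 345485.83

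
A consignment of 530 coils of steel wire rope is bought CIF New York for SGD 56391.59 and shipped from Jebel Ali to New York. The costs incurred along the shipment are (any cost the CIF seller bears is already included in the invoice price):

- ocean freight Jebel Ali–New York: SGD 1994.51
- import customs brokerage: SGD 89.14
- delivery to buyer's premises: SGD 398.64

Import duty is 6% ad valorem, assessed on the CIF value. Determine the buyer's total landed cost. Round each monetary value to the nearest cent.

CIF: the seller pays costs through ocean freight and marine insurance to the destination port.
Already in the invoice (seller's account under CIF): freight — exclude.
The CIF price already equals the CIF value: 56391.59
Import duty = 56391.59 × 6% = 3383.50
Buyer bears: brokerage 89.14 + delivery 398.64 + duty 3383.50 = 3871.28
Landed cost = invoice 56391.59 + 3871.28 = 60262.87

Total landed cost: SGD 60262.87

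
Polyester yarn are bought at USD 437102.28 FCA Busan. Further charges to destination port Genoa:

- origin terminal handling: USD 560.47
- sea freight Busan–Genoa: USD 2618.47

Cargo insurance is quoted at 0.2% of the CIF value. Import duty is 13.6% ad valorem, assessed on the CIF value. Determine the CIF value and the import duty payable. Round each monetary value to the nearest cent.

CIF value: USD 441163.55; import duty: USD 59998.24

Let C be the CIF value. C = FCA price + pre-shipment costs + freight + 0.2% × C
C − 0.2% × C = 437102.28 + 560.47 + 2618.47
0.998 × C = 440281.22
C = 440281.22 / 0.998 = 441163.55
Insurance premium = 0.2% × 441163.55 = 882.33
Import duty = 441163.55 × 13.6% = 59998.24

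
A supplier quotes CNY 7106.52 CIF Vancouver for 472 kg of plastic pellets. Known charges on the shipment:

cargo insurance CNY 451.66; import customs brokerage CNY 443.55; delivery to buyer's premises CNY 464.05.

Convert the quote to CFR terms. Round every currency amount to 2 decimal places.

CFR price: CNY 6654.86

Not relevant to the conversion: brokerage, delivery — on the buyer under both terms; not part of either seller's price.
From CIF to CFR, the seller no longer bears: insurance.
CFR price = 7106.52 − 451.66 = 6654.86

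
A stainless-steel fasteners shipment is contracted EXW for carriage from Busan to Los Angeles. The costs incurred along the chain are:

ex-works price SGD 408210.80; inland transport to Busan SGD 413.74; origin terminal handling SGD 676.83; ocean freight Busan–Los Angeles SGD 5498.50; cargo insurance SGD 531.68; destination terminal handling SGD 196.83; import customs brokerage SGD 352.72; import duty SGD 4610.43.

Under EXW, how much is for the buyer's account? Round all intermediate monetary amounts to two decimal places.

EXW: the seller makes goods available at their premises; the buyer bears all onward costs.
Seller's account: goods 408210.80 = 408210.80
Buyer's account: inland to port 413.74 + origin terminal 676.83 + freight 5498.50 + insurance 531.68 + destination terminal 196.83 + brokerage 352.72 + duty 4610.43 = 12280.73

Buyer's account: SGD 12280.73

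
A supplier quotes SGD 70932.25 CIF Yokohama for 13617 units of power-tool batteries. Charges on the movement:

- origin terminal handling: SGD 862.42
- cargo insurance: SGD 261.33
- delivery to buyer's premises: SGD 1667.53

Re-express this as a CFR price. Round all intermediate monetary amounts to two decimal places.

CFR price: SGD 70670.92

Not relevant to the conversion: origin terminal — on the seller under both CIF and CFR; already in the CIF price and stays in the CFR price. delivery — on the buyer under both terms; not part of either seller's price.
From CIF to CFR, the seller no longer bears: insurance.
CFR price = 70932.25 − 261.33 = 70670.92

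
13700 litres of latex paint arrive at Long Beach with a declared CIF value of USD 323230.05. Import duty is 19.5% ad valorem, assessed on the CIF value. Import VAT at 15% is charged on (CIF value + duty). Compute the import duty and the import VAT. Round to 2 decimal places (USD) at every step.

Import duty: USD 63029.86; import VAT: USD 57938.99

Import duty = 323230.05 × 19.5% = 63029.86
VAT base = CIF + duty = 323230.05 + 63029.86 = 386259.91
Import VAT = 386259.91 × 15% = 57938.99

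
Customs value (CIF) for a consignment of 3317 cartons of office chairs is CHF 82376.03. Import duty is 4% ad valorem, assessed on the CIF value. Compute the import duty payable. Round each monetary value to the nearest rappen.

Import duty: CHF 3295.04

Import duty = 82376.03 × 4% = 3295.04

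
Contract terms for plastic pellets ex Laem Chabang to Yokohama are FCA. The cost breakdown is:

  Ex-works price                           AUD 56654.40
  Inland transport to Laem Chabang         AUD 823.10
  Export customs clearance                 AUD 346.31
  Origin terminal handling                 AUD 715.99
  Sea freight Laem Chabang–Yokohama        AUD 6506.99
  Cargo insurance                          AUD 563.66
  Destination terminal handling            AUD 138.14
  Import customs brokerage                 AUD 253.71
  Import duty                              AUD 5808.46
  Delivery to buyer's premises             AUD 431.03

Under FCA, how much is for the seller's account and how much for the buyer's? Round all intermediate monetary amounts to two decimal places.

FCA: the seller delivers export-cleared goods to the carrier; the buyer bears costs from that point.
Seller's account: goods 56654.40 + inland to port 823.10 + export clearance 346.31 = 57823.81
Buyer's account: origin terminal 715.99 + freight 6506.99 + insurance 563.66 + destination terminal 138.14 + brokerage 253.71 + duty 5808.46 + delivery 431.03 = 14417.98

Seller: AUD 57823.81; buyer: AUD 14417.98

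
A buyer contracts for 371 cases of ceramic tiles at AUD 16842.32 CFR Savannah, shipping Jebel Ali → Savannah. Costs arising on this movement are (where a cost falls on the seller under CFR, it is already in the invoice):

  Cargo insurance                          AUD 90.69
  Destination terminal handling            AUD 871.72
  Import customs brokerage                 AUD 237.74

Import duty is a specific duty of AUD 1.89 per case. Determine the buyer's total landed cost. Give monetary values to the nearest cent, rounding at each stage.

CFR: the seller pays costs through ocean freight to the destination port, but not insurance.
CIF value = CFR price + insurance = 16842.32 + 90.69 = 16933.01
Import duty = 371 × 1.89 = 701.19
Buyer bears: insurance 90.69 + destination terminal 871.72 + brokerage 237.74 + duty 701.19 = 1901.34
Landed cost = invoice 16842.32 + 1901.34 = 18743.66

Total landed cost: AUD 18743.66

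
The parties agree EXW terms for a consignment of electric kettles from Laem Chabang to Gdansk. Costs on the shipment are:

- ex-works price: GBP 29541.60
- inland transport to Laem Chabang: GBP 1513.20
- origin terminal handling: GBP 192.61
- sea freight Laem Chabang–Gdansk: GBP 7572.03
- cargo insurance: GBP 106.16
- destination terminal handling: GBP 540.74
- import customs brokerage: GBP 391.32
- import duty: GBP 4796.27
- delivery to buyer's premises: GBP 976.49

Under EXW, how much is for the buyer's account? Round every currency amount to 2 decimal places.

Buyer's account: GBP 16088.82

EXW: the seller makes goods available at their premises; the buyer bears all onward costs.
Seller's account: goods 29541.60 = 29541.60
Buyer's account: inland to port 1513.20 + origin terminal 192.61 + freight 7572.03 + insurance 106.16 + destination terminal 540.74 + brokerage 391.32 + duty 4796.27 + delivery 976.49 = 16088.82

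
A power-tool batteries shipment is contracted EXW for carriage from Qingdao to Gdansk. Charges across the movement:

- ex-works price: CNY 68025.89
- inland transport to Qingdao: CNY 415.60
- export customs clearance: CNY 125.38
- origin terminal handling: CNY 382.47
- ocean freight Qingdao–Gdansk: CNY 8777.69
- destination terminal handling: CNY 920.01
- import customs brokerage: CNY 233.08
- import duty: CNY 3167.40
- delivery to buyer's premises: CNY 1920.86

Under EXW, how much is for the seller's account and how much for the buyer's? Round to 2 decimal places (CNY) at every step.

EXW: the seller makes goods available at their premises; the buyer bears all onward costs.
Seller's account: goods 68025.89 = 68025.89
Buyer's account: inland to port 415.60 + export clearance 125.38 + origin terminal 382.47 + freight 8777.69 + destination terminal 920.01 + brokerage 233.08 + duty 3167.40 + delivery 1920.86 = 15942.49

Seller: CNY 68025.89; buyer: CNY 15942.49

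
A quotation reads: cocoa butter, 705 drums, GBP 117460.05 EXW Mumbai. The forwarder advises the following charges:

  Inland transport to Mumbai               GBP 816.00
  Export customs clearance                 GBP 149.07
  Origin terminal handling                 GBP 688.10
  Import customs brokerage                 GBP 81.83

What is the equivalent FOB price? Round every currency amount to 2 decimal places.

FOB price: GBP 119113.22

Not relevant to the conversion: brokerage — on the buyer under both terms; not part of either seller's price.
From EXW to FOB, the seller additionally bears: inland to port, export clearance, origin terminal.
FOB price = 117460.05 + 816.00 + 149.07 + 688.10 = 119113.22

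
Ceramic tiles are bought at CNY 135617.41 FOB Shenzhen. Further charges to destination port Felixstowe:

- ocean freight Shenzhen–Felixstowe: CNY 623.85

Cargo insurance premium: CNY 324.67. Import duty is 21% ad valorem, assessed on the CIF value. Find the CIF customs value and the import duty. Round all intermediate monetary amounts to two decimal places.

CIF value: CNY 136565.93; import duty: CNY 28678.85

CIF = FOB price + freight + insurance
CIF = 135617.41 + 623.85 + 324.67 = 136565.93
Import duty = 136565.93 × 21% = 28678.85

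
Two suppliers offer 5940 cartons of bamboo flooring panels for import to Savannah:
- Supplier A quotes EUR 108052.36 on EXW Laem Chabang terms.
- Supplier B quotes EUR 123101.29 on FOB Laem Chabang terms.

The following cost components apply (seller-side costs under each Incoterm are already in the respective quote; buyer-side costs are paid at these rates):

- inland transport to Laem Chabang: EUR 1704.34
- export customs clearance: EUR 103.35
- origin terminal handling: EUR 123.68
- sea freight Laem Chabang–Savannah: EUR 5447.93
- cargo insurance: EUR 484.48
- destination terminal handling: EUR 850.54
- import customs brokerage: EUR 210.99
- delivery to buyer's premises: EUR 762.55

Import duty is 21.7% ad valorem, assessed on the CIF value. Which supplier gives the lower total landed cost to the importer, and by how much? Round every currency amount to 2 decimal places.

Supplier A is cheaper by EUR 15964.07

Supplier A (EXW):
CIF value = EXW price + inland to port + export clearance + origin terminal + freight + insurance = 108052.36 + 1704.34 + 103.35 + 123.68 + 5447.93 + 484.48 = 115916.14
Import duty = 115916.14 × 21.7% = 25153.80
Buyer bears (A): 1704.34 + 103.35 + 123.68 + 5447.93 + 484.48 + 850.54 + 210.99 + 762.55 = 9687.86
Landed cost (A) = invoice 108052.36 + 9687.86 + duty 25153.80 = 142894.02
Supplier B (FOB):
CIF value = FOB price + freight + insurance = 123101.29 + 5447.93 + 484.48 = 129033.70
Import duty = 129033.70 × 21.7% = 28000.31
Buyer bears (B): 5447.93 + 484.48 + 850.54 + 210.99 + 762.55 = 7756.49
Landed cost (B) = invoice 123101.29 + 7756.49 + duty 28000.31 = 158858.09
Difference = |142894.02 − 158858.09| = 15964.07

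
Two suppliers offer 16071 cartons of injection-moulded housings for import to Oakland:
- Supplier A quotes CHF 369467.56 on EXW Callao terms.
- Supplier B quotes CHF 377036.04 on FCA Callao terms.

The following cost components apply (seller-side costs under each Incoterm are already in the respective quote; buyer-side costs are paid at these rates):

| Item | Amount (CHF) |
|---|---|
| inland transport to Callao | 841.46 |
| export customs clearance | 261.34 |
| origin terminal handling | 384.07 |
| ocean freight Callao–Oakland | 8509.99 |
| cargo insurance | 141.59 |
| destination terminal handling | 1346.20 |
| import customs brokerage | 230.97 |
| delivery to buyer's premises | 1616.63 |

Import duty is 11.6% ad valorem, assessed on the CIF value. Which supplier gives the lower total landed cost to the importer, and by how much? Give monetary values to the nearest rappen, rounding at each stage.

Supplier A (EXW):
CIF value = EXW price + inland to port + export clearance + origin terminal + freight + insurance = 369467.56 + 841.46 + 261.34 + 384.07 + 8509.99 + 141.59 = 379606.01
Import duty = 379606.01 × 11.6% = 44034.30
Buyer bears (A): 841.46 + 261.34 + 384.07 + 8509.99 + 141.59 + 1346.20 + 230.97 + 1616.63 = 13332.25
Landed cost (A) = invoice 369467.56 + 13332.25 + duty 44034.30 = 426834.11
Supplier B (FCA):
CIF value = FCA price + origin terminal + freight + insurance = 377036.04 + 384.07 + 8509.99 + 141.59 = 386071.69
Import duty = 386071.69 × 11.6% = 44784.32
Buyer bears (B): 384.07 + 8509.99 + 141.59 + 1346.20 + 230.97 + 1616.63 = 12229.45
Landed cost (B) = invoice 377036.04 + 12229.45 + duty 44784.32 = 434049.81
Difference = |426834.11 − 434049.81| = 7215.70

Supplier A is cheaper by CHF 7215.70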